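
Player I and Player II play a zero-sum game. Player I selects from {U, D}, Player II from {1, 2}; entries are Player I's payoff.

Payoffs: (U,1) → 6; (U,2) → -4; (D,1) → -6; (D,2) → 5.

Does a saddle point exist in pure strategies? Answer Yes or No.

Row minima: U → -4, D → -6; maximin = -4.
Column maxima: 1 → 6, 2 → 5; minimax = 5.
-4 ≠ 5, so no pure-strategy equilibrium exists.

No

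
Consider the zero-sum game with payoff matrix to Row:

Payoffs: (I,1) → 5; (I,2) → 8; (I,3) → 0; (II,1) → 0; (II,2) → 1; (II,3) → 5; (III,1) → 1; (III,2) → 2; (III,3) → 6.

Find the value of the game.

Row minima: I → 0, II → 0, III → 1; maximin = 1.
Column maxima: 1 → 5, 2 → 8, 3 → 6; minimax = 5.
1 ≠ 5, so there is no saddle point; optimal play is mixed.
II is strictly dominated by III, so Row never plays it.
2 is strictly dominated by 1 (it gives Row strictly more in every row), so Column never plays it.
On the remaining 2×2 (I, III vs 1, 3):
Let Row play I with probability p. Expected payoff against 1: 5p + 1(1−p) = 4p + 1; against 3: 0p + 6(1−p) = −6p + 6.
Setting these equal: 4p + 1 = −6p + 6 ⇒ 10p = 5 ⇒ p = 1/2, and the value is (4)·(1/2) + 1 = 3.
For Column: with q = P(1), equating I's and III's payoffs gives 5q = −5q + 6 ⇒ q = 3/5.

3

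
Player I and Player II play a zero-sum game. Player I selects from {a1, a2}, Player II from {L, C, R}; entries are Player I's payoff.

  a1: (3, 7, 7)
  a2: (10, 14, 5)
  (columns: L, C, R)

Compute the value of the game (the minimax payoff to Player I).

Row minima: a1 → 3, a2 → 5; maximin = 5.
Column maxima: L → 10, C → 14, R → 7; minimax = 7.
5 ≠ 7, so there is no saddle point; optimal play is mixed.
C is strictly dominated by L (it gives Player I strictly more in every row), so Player II never plays it.
On the remaining 2×2 (a1, a2 vs L, R):
Let Player I play a1 with probability p. Expected payoff against L: 3p + 10(1−p) = −7p + 10; against R: 7p + 5(1−p) = 2p + 5.
Setting these equal: −7p + 10 = 2p + 5 ⇒ −9p = -5 ⇒ p = 5/9, and the value is (-7)·(5/9) + 10 = 55/9.
For Player II: with q = P(L), equating a1's and a2's payoffs gives −4q + 7 = 5q + 5 ⇒ q = 2/9.

55/9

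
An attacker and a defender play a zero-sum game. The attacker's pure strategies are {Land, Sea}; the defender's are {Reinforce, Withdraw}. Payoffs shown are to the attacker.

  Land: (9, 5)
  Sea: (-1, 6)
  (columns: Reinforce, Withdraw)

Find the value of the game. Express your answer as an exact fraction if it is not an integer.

Row minima: Land → 5, Sea → -1; maximin = 5.
Column maxima: Reinforce → 9, Withdraw → 6; minimax = 6.
5 ≠ 6, so there is no saddle point; optimal play is mixed.
Let the attacker play Land with probability p. Expected payoff against Reinforce: 9p + (-1)(1−p) = 10p − 1; against Withdraw: 5p + 6(1−p) = −p + 6.
Setting these equal: 10p − 1 = −p + 6 ⇒ 11p = 7 ⇒ p = 7/11, and the value is (10)·(7/11) − 1 = 59/11.
For the defender: with q = P(Reinforce), equating Land's and Sea's payoffs gives 4q + 5 = −7q + 6 ⇒ q = 1/11.

59/11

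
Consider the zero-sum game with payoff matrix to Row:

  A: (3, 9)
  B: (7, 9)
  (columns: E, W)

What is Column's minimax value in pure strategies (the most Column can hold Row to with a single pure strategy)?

Column maxima: E → 7, W → 9.
The smallest of these is 7.

7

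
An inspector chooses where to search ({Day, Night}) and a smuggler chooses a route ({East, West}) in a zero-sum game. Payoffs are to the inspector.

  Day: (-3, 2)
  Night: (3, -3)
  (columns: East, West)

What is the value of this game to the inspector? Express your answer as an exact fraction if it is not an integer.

-3/11

Row minima: Day → -3, Night → -3; maximin = -3.
Column maxima: East → 3, West → 2; minimax = 2.
-3 ≠ 2, so there is no saddle point; optimal play is mixed.
Let the inspector play Day with probability p. Expected payoff against East: (-3)p + 3(1−p) = −6p + 3; against West: 2p + (-3)(1−p) = 5p − 3.
Setting these equal: −6p + 3 = 5p − 3 ⇒ −11p = -6 ⇒ p = 6/11, and the value is (-6)·(6/11) + 3 = -3/11.
For the smuggler: with q = P(East), equating Day's and Night's payoffs gives −5q + 2 = 6q − 3 ⇒ q = 5/11.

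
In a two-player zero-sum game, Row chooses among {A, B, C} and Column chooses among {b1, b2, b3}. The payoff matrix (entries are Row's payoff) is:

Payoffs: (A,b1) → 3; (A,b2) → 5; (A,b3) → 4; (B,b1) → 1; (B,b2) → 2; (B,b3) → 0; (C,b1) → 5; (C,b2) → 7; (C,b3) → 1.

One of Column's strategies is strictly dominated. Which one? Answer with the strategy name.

b2

b1 holds Row's payoff strictly below b2 in every row: 3 < 5, 1 < 2, 5 < 7.
So b2 is strictly dominated for Column.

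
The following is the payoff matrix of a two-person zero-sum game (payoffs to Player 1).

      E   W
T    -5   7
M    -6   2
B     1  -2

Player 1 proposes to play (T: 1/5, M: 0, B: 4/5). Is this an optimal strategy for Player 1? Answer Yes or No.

Against E this mix gives (1/5)·(-5) + (4/5)·1 = -1/5.
Against W this mix gives (1/5)·7 + (4/5)·(-2) = -1/5.
All of Player 2's active replies (E, W) yield -1/5, and no column does worse for Player 1. The mix makes Player 2 indifferent and guarantees -1/5, so it is optimal.

Yes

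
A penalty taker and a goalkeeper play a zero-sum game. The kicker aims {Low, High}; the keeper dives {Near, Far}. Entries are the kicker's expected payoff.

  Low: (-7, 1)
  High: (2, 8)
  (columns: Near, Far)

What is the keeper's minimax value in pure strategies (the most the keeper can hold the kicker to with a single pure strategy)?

2

Column maxima: Near → 2, Far → 8.
The smallest of these is 2.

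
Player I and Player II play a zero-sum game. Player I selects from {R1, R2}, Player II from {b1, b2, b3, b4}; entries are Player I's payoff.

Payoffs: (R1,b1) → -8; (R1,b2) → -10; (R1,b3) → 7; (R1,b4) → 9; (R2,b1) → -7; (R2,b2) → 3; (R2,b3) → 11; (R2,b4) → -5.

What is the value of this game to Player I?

Row minima: R1 → -10, R2 → -7; maximin = -7.
Column maxima: b1 → -7, b2 → 3, b3 → 11, b4 → 9; minimax = -7.
Since maximin = minimax = -7, there is a saddle point and the value is -7.

-7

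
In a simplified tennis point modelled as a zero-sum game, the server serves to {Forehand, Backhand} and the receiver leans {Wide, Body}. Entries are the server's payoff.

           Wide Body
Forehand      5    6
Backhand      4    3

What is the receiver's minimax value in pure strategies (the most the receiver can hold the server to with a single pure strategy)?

Column maxima: Wide → 5, Body → 6.
The smallest of these is 5.

5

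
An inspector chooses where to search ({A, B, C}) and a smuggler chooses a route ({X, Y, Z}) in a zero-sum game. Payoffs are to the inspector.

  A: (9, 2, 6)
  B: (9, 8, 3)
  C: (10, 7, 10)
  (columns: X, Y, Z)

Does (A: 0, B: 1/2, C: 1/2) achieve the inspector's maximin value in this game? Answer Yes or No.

No

Against X this mix gives (1/2)·9 + (1/2)·10 = 19/2.
Against Y this mix gives (1/2)·8 + (1/2)·7 = 15/2.
Against Z this mix gives (1/2)·3 + (1/2)·10 = 13/2.
The smuggler will play Z, holding the inspector to 13/2. Shifting weight toward the row that does better against Z would raise this floor (the equalizing mix achieves 59/8 against both Z and Y), so the proposed strategy is not optimal.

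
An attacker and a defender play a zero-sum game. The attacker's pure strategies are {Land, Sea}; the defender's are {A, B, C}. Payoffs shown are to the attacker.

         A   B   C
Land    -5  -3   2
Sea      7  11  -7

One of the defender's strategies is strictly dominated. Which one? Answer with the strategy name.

B

A holds the attacker's payoff strictly below B in every row: -5 < -3, 7 < 11.
So B is strictly dominated for the defender.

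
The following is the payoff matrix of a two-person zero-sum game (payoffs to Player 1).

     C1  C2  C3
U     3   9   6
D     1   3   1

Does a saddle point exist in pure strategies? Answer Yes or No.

Row minima: U → 3, D → 1; maximin = 3.
Column maxima: C1 → 3, C2 → 9, C3 → 6; minimax = 3.
maximin = minimax = 3, so a saddle point exists.

Yes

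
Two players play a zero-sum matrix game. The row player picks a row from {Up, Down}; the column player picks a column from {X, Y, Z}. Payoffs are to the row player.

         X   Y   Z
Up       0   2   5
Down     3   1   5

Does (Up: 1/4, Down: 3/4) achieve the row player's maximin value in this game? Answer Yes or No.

Against X this mix gives (1/4)·0 + (3/4)·3 = 9/4.
Against Y this mix gives (1/4)·2 + (3/4)·1 = 5/4.
Against Z this mix gives (1/4)·5 + (3/4)·5 = 5.
The column player will play Y, holding the row player to 5/4. Shifting weight toward the row that does better against Y would raise this floor (the equalizing mix achieves 3/2 against both Y and X), so the proposed strategy is not optimal.

No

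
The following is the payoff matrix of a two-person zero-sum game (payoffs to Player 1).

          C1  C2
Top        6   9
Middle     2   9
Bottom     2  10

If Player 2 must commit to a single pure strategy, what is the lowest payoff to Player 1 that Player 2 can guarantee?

Column maxima: C1 → 6, C2 → 10.
The smallest of these is 6.

6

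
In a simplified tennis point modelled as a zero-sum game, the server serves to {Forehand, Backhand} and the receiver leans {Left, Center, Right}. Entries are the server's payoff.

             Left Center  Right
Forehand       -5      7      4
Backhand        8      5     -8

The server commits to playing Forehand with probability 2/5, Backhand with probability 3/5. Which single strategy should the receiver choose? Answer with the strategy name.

Right

If the receiver plays Left, the server's expected payoff is (2/5)·(-5) + (3/5)·8 = 14/5.
If the receiver plays Center, the server's expected payoff is (2/5)·7 + (3/5)·5 = 29/5.
If the receiver plays Right, the server's expected payoff is (2/5)·4 + (3/5)·(-8) = -16/5.
The receiver minimizes the server's payoff; the smallest is -16/5, so the best response is Right.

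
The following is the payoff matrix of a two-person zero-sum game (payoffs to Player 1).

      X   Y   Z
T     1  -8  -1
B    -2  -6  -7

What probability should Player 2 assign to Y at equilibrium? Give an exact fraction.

3/4

Row minima: T → -8, B → -7; maximin = -7.
Column maxima: X → 1, Y → -6, Z → -1; minimax = -6.
-7 ≠ -6, so there is no saddle point; optimal play is mixed.
X is strictly dominated by Y (it gives Player 1 strictly more in every row), so Player 2 never plays it.
On the remaining 2×2 (T, B vs Y, Z):
Let Player 1 play T with probability p. Expected payoff against Y: (-8)p + (-6)(1−p) = −2p − 6; against Z: (-1)p + (-7)(1−p) = 6p − 7.
Setting these equal: −2p − 6 = 6p − 7 ⇒ −8p = -1 ⇒ p = 1/8, and the value is (-2)·(1/8) − 6 = -25/4.
For Player 2: with q = P(Y), equating T's and B's payoffs gives −7q − 1 = q − 7 ⇒ q = 3/4.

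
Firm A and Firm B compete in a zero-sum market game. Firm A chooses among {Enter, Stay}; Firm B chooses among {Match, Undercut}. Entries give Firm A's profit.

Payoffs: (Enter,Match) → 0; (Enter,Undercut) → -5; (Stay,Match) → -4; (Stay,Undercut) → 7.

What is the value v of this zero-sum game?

Row minima: Enter → -5, Stay → -4; maximin = -4.
Column maxima: Match → 0, Undercut → 7; minimax = 0.
-4 ≠ 0, so there is no saddle point; optimal play is mixed.
Let Firm A play Enter with probability p. Expected payoff against Match: 0p + (-4)(1−p) = 4p − 4; against Undercut: (-5)p + 7(1−p) = −12p + 7.
Setting these equal: 4p − 4 = −12p + 7 ⇒ 16p = 11 ⇒ p = 11/16, and the value is (4)·(11/16) − 4 = -5/4.
For Firm B: with q = P(Match), equating Enter's and Stay's payoffs gives 5q − 5 = −11q + 7 ⇒ q = 3/4.

-5/4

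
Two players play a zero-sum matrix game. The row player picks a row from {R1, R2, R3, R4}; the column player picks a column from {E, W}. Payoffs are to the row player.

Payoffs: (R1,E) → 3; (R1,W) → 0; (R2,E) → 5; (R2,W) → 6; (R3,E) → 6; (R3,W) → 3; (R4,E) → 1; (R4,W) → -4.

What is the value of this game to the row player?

21/4

Row minima: R1 → 0, R2 → 5, R3 → 3, R4 → -4; maximin = 5.
Column maxima: E → 6, W → 6; minimax = 6.
5 ≠ 6, so there is no saddle point; optimal play is mixed.
R1 is strictly dominated by R2, so the row player never plays it.
R4 is strictly dominated by R2, so the row player never plays it.
On the remaining 2×2 (R2, R3 vs E, W):
Let the row player play R2 with probability p. Expected payoff against E: 5p + 6(1−p) = −p + 6; against W: 6p + 3(1−p) = 3p + 3.
Setting these equal: −p + 6 = 3p + 3 ⇒ −4p = -3 ⇒ p = 3/4, and the value is (-1)·(3/4) + 6 = 21/4.
For the column player: with q = P(E), equating R2's and R3's payoffs gives −q + 6 = 3q + 3 ⇒ q = 3/4.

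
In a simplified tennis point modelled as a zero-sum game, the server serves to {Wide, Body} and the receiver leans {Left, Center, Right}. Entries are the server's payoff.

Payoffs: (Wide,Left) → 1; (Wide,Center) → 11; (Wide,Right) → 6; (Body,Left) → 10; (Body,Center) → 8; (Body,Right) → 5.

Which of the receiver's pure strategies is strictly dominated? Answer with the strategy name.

Right holds the server's payoff strictly below Center in every row: 6 < 11, 5 < 8.
So Center is strictly dominated for the receiver.

Center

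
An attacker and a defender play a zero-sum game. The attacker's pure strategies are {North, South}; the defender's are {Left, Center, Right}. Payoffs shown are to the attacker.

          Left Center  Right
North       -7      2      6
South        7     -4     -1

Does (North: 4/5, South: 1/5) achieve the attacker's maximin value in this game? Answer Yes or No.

No

Against Left this mix gives (4/5)·(-7) + (1/5)·7 = -21/5.
Against Center this mix gives (4/5)·2 + (1/5)·(-4) = 4/5.
Against Right this mix gives (4/5)·6 + (1/5)·(-1) = 23/5.
The defender will play Left, holding the attacker to -21/5. Shifting weight toward the row that does better against Left would raise this floor (the equalizing mix achieves -7/10 against both Left and Center), so the proposed strategy is not optimal.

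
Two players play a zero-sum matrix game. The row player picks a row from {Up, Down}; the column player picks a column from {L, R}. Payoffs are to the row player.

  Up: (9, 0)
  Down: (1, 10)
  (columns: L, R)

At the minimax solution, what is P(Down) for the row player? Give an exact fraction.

Row minima: Up → 0, Down → 1; maximin = 1.
Column maxima: L → 9, R → 10; minimax = 9.
1 ≠ 9, so there is no saddle point; optimal play is mixed.
Let the row player play Up with probability p. Expected payoff against L: 9p + 1(1−p) = 8p + 1; against R: 0p + 10(1−p) = −10p + 10.
Setting these equal: 8p + 1 = −10p + 10 ⇒ 18p = 9 ⇒ p = 1/2, and the value is (8)·(1/2) + 1 = 5.
For the column player: with q = P(L), equating Up's and Down's payoffs gives 9q = −9q + 10 ⇒ q = 5/9.

1/2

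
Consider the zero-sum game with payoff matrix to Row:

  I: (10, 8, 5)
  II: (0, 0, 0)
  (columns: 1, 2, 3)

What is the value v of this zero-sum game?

5

Row minima: I → 5, II → 0; maximin = 5.
Column maxima: 1 → 10, 2 → 8, 3 → 5; minimax = 5.
Since maximin = minimax = 5, there is a saddle point and the value is 5.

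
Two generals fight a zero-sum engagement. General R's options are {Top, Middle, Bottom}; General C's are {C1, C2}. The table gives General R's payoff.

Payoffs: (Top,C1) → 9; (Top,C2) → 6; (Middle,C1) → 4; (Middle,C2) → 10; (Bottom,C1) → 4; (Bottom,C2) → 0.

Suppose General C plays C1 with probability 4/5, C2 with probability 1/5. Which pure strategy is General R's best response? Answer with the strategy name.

Expected payoff of Top: (4/5)·9 + (1/5)·6 = 42/5.
Expected payoff of Middle: (4/5)·4 + (1/5)·10 = 26/5.
Expected payoff of Bottom: (4/5)·4 + (1/5)·0 = 16/5.
The largest is 42/5, so General R's best response is Top.

Top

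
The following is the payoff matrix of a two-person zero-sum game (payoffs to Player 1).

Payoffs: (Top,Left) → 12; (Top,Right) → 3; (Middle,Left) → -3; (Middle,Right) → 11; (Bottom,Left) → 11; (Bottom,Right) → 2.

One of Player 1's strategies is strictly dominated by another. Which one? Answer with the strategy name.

Bottom

Top gives a strictly higher payoff than Bottom against every column: 12 > 11, 3 > 2.
So Bottom is strictly dominated and Player 1 never plays it.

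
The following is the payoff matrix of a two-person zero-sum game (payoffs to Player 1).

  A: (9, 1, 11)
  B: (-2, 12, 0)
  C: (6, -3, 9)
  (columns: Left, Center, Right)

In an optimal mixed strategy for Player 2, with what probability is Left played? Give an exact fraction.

1/2

Row minima: A → 1, B → -2, C → -3; maximin = 1.
Column maxima: Left → 9, Center → 12, Right → 11; minimax = 9.
1 ≠ 9, so there is no saddle point; optimal play is mixed.
C is strictly dominated by A, so Player 1 never plays it.
Right is strictly dominated by Left (it gives Player 1 strictly more in every row), so Player 2 never plays it.
On the remaining 2×2 (A, B vs Left, Center):
Let Player 1 play A with probability p. Expected payoff against Left: 9p + (-2)(1−p) = 11p − 2; against Center: 1p + 12(1−p) = −11p + 12.
Setting these equal: 11p − 2 = −11p + 12 ⇒ 22p = 14 ⇒ p = 7/11, and the value is (11)·(7/11) − 2 = 5.
For Player 2: with q = P(Left), equating A's and B's payoffs gives 8q + 1 = −14q + 12 ⇒ q = 1/2.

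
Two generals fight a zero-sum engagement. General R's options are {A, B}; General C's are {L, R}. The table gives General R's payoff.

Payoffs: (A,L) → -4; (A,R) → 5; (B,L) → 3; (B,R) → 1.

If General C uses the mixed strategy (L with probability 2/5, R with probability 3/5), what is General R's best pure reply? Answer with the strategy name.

B

Expected payoff of A: (2/5)·(-4) + (3/5)·5 = 7/5.
Expected payoff of B: (2/5)·3 + (3/5)·1 = 9/5.
The largest is 9/5, so General R's best response is B.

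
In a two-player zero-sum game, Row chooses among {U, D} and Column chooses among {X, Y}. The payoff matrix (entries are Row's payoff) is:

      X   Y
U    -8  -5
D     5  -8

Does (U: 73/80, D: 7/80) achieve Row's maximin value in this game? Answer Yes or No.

Against X this mix gives (73/80)·(-8) + (7/80)·5 = -549/80.
Against Y this mix gives (73/80)·(-5) + (7/80)·(-8) = -421/80.
Column will play X, holding Row to -549/80. Shifting weight toward the row that does better against X would raise this floor (the equalizing mix achieves -89/16 against both X and Y), so the proposed strategy is not optimal.

No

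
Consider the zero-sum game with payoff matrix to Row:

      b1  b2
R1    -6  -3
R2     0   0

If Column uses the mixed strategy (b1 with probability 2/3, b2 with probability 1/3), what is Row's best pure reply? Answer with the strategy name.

R2

Expected payoff of R1: (2/3)·(-6) + (1/3)·(-3) = -5.
Expected payoff of R2: (2/3)·0 + (1/3)·0 = 0.
The largest is 0, so Row's best response is R2.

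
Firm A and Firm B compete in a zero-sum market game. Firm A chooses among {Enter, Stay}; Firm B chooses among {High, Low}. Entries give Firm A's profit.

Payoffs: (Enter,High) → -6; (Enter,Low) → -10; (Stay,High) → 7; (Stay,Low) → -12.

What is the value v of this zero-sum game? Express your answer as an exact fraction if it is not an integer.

-10

Row minima: Enter → -10, Stay → -12; maximin = -10.
Column maxima: High → 7, Low → -10; minimax = -10.
Since maximin = minimax = -10, there is a saddle point and the value is -10.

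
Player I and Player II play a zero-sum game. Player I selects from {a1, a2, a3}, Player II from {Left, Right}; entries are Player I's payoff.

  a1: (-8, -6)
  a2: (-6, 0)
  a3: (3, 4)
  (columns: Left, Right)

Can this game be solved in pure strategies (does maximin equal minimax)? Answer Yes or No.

Yes

Row minima: a1 → -8, a2 → -6, a3 → 3; maximin = 3.
Column maxima: Left → 3, Right → 4; minimax = 3.
maximin = minimax = 3, so a saddle point exists.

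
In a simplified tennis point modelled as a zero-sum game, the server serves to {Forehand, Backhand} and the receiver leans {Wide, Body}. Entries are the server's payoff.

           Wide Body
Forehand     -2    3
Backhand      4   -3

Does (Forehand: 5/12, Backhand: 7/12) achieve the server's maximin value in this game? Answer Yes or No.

Against Wide this mix gives (5/12)·(-2) + (7/12)·4 = 3/2.
Against Body this mix gives (5/12)·3 + (7/12)·(-3) = -1/2.
The receiver will play Body, holding the server to -1/2. Shifting weight toward the row that does better against Body would raise this floor (the equalizing mix achieves 1/2 against both Body and Wide), so the proposed strategy is not optimal.

No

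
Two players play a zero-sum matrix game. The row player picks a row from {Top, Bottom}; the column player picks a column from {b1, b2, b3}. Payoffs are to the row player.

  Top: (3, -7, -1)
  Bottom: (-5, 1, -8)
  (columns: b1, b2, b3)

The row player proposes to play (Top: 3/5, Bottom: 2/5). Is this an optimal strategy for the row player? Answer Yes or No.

Against b1 this mix gives (3/5)·3 + (2/5)·(-5) = -1/5.
Against b2 this mix gives (3/5)·(-7) + (2/5)·1 = -19/5.
Against b3 this mix gives (3/5)·(-1) + (2/5)·(-8) = -19/5.
All of the column player's active replies (b2, b3) yield -19/5, and no column does worse for the row player. The mix makes the column player indifferent and guarantees -19/5, so it is optimal.

Yes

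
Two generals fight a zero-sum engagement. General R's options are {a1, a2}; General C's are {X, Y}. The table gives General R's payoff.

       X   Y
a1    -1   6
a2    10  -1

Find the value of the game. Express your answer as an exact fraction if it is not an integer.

59/18

Row minima: a1 → -1, a2 → -1; maximin = -1.
Column maxima: X → 10, Y → 6; minimax = 6.
-1 ≠ 6, so there is no saddle point; optimal play is mixed.
Let General R play a1 with probability p. Expected payoff against X: (-1)p + 10(1−p) = −11p + 10; against Y: 6p + (-1)(1−p) = 7p − 1.
Setting these equal: −11p + 10 = 7p − 1 ⇒ −18p = -11 ⇒ p = 11/18, and the value is (-11)·(11/18) + 10 = 59/18.
For General C: with q = P(X), equating a1's and a2's payoffs gives −7q + 6 = 11q − 1 ⇒ q = 7/18.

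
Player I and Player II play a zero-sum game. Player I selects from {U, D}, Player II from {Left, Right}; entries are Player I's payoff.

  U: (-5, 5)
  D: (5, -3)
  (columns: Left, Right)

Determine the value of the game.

5/9

Row minima: U → -5, D → -3; maximin = -3.
Column maxima: Left → 5, Right → 5; minimax = 5.
-3 ≠ 5, so there is no saddle point; optimal play is mixed.
Let Player I play U with probability p. Expected payoff against Left: (-5)p + 5(1−p) = −10p + 5; against Right: 5p + (-3)(1−p) = 8p − 3.
Setting these equal: −10p + 5 = 8p − 3 ⇒ −18p = -8 ⇒ p = 4/9, and the value is (-10)·(4/9) + 5 = 5/9.
For Player II: with q = P(Left), equating U's and D's payoffs gives −10q + 5 = 8q − 3 ⇒ q = 4/9.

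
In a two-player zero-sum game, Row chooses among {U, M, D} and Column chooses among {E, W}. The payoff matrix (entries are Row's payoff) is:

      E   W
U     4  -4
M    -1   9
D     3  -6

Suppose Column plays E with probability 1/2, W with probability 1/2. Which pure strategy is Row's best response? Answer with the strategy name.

Expected payoff of U: (1/2)·4 + (1/2)·(-4) = 0.
Expected payoff of M: (1/2)·(-1) + (1/2)·9 = 4.
Expected payoff of D: (1/2)·3 + (1/2)·(-6) = -3/2.
The largest is 4, so Row's best response is M.

M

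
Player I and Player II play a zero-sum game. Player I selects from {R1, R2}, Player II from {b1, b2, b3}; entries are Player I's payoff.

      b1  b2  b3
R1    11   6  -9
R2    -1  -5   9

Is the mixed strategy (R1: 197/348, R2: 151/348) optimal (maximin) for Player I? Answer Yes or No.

No

Against b1 this mix gives (197/348)·11 + (151/348)·(-1) = 168/29.
Against b2 this mix gives (197/348)·6 + (151/348)·(-5) = 427/348.
Against b3 this mix gives (197/348)·(-9) + (151/348)·9 = -69/58.
Player II will play b3, holding Player I to -69/58. Shifting weight toward the row that does better against b3 would raise this floor (the equalizing mix achieves 9/29 against both b3 and b2), so the proposed strategy is not optimal.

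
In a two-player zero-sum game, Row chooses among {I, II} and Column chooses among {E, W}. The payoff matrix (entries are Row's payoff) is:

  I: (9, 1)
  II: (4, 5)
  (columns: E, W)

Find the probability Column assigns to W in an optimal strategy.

Row minima: I → 1, II → 4; maximin = 4.
Column maxima: E → 9, W → 5; minimax = 5.
4 ≠ 5, so there is no saddle point; optimal play is mixed.
Let Row play I with probability p. Expected payoff against E: 9p + 4(1−p) = 5p + 4; against W: 1p + 5(1−p) = −4p + 5.
Setting these equal: 5p + 4 = −4p + 5 ⇒ 9p = 1 ⇒ p = 1/9, and the value is (5)·(1/9) + 4 = 41/9.
For Column: with q = P(E), equating I's and II's payoffs gives 8q + 1 = −q + 5 ⇒ q = 4/9.

5/9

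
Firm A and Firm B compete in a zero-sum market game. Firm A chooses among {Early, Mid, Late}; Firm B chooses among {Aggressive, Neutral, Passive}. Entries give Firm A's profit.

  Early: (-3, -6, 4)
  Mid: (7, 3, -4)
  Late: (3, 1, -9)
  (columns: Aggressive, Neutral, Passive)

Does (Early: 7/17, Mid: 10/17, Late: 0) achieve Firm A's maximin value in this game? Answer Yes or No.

Yes

Against Aggressive this mix gives (7/17)·(-3) + (10/17)·7 = 49/17.
Against Neutral this mix gives (7/17)·(-6) + (10/17)·3 = -12/17.
Against Passive this mix gives (7/17)·4 + (10/17)·(-4) = -12/17.
All of Firm B's active replies (Neutral, Passive) yield -12/17, and no column does worse for Firm A. The mix makes Firm B indifferent and guarantees -12/17, so it is optimal.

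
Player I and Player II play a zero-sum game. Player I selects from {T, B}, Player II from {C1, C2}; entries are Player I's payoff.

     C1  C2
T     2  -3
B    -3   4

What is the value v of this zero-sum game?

Row minima: T → -3, B → -3; maximin = -3.
Column maxima: C1 → 2, C2 → 4; minimax = 2.
-3 ≠ 2, so there is no saddle point; optimal play is mixed.
Let Player I play T with probability p. Expected payoff against C1: 2p + (-3)(1−p) = 5p − 3; against C2: (-3)p + 4(1−p) = −7p + 4.
Setting these equal: 5p − 3 = −7p + 4 ⇒ 12p = 7 ⇒ p = 7/12, and the value is (5)·(7/12) − 3 = -1/12.
For Player II: with q = P(C1), equating T's and B's payoffs gives 5q − 3 = −7q + 4 ⇒ q = 7/12.

-1/12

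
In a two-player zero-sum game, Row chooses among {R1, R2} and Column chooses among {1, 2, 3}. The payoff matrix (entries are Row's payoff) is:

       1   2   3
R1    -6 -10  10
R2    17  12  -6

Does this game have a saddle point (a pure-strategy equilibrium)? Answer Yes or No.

No

Row minima: R1 → -10, R2 → -6; maximin = -6.
Column maxima: 1 → 17, 2 → 12, 3 → 10; minimax = 10.
-6 ≠ 10, so no pure-strategy equilibrium exists.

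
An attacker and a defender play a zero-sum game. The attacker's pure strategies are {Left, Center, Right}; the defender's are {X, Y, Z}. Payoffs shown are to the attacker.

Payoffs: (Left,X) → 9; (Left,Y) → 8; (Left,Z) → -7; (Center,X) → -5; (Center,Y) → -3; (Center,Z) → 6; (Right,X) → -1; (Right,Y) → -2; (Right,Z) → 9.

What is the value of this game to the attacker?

Row minima: Left → -7, Center → -5, Right → -2; maximin = -2.
Column maxima: X → 9, Y → 8, Z → 9; minimax = 8.
-2 ≠ 8, so there is no saddle point; optimal play is mixed.
Center is strictly dominated by Right, so the attacker never plays it.
With Center eliminated, X is strictly dominated by Y (it gives the attacker strictly more in every remaining row), so the defender never plays it.
On the remaining 2×2 (Left, Right vs Y, Z):
Let the attacker play Left with probability p. Expected payoff against Y: 8p + (-2)(1−p) = 10p − 2; against Z: (-7)p + 9(1−p) = −16p + 9.
Setting these equal: 10p − 2 = −16p + 9 ⇒ 26p = 11 ⇒ p = 11/26, and the value is (10)·(11/26) − 2 = 29/13.
For the defender: with q = P(Y), equating Left's and Right's payoffs gives 15q − 7 = −11q + 9 ⇒ q = 8/13.

29/13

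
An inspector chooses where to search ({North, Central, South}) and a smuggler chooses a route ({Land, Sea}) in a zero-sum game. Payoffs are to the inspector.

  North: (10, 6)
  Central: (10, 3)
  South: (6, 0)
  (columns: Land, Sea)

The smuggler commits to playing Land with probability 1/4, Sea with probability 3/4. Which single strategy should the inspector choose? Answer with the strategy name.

Expected payoff of North: (1/4)·10 + (3/4)·6 = 7.
Expected payoff of Central: (1/4)·10 + (3/4)·3 = 19/4.
Expected payoff of South: (1/4)·6 + (3/4)·0 = 3/2.
The largest is 7, so the inspector's best response is North.

North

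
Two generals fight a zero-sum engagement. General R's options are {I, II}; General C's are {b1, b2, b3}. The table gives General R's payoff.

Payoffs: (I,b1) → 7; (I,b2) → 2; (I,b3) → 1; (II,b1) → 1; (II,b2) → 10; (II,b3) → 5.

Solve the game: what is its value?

17/5

Row minima: I → 1, II → 1; maximin = 1.
Column maxima: b1 → 7, b2 → 10, b3 → 5; minimax = 5.
1 ≠ 5, so there is no saddle point; optimal play is mixed.
b2 is strictly dominated by b3 (it gives General R strictly more in every row), so General C never plays it.
On the remaining 2×2 (I, II vs b1, b3):
Let General R play I with probability p. Expected payoff against b1: 7p + 1(1−p) = 6p + 1; against b3: 1p + 5(1−p) = −4p + 5.
Setting these equal: 6p + 1 = −4p + 5 ⇒ 10p = 4 ⇒ p = 2/5, and the value is (6)·(2/5) + 1 = 17/5.
For General C: with q = P(b1), equating I's and II's payoffs gives 6q + 1 = −4q + 5 ⇒ q = 2/5.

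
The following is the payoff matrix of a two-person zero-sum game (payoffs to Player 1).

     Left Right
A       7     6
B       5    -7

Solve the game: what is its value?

Row minima: A → 6, B → -7; maximin = 6.
Column maxima: Left → 7, Right → 6; minimax = 6.
Since maximin = minimax = 6, there is a saddle point and the value is 6.

6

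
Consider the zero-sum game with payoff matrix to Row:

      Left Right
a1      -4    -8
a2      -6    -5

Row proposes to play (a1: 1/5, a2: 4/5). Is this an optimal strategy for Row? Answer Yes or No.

Yes

Against Left this mix gives (1/5)·(-4) + (4/5)·(-6) = -28/5.
Against Right this mix gives (1/5)·(-8) + (4/5)·(-5) = -28/5.
All of Column's active replies (Left, Right) yield -28/5, and no column does worse for Row. The mix makes Column indifferent and guarantees -28/5, so it is optimal.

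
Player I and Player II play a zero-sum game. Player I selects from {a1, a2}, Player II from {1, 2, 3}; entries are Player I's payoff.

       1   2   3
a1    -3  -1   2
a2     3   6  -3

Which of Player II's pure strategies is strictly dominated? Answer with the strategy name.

1 holds Player I's payoff strictly below 2 in every row: -3 < -1, 3 < 6.
So 2 is strictly dominated for Player II.

2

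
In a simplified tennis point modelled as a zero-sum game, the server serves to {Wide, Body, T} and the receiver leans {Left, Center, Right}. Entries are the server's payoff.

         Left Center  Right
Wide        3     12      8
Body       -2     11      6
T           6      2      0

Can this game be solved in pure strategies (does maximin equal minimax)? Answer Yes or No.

Row minima: Wide → 3, Body → -2, T → 0; maximin = 3.
Column maxima: Left → 6, Center → 12, Right → 8; minimax = 6.
3 ≠ 6, so no pure-strategy equilibrium exists.

No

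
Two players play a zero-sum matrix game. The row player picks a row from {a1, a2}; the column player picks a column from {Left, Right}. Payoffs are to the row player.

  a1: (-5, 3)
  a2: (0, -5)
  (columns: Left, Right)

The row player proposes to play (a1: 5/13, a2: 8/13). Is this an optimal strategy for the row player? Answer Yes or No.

Against Left this mix gives (5/13)·(-5) + (8/13)·0 = -25/13.
Against Right this mix gives (5/13)·3 + (8/13)·(-5) = -25/13.
All of the column player's active replies (Left, Right) yield -25/13, and no column does worse for the row player. The mix makes the column player indifferent and guarantees -25/13, so it is optimal.

Yes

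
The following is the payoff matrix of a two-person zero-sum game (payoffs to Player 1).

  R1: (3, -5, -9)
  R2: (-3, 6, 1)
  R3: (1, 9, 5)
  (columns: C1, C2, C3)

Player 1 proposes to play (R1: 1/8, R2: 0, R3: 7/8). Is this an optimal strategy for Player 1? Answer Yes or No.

Against C1 this mix gives (1/8)·3 + (7/8)·1 = 5/4.
Against C2 this mix gives (1/8)·(-5) + (7/8)·9 = 29/4.
Against C3 this mix gives (1/8)·(-9) + (7/8)·5 = 13/4.
Player 2 will play C1, holding Player 1 to 5/4. Shifting weight toward the row that does better against C1 would raise this floor (the equalizing mix achieves 3/2 against both C1 and C3), so the proposed strategy is not optimal.

No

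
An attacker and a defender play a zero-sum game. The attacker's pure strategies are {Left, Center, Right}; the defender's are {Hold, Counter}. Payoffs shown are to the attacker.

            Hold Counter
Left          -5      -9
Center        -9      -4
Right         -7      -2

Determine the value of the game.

-53/9

Row minima: Left → -9, Center → -9, Right → -7; maximin = -7.
Column maxima: Hold → -5, Counter → -2; minimax = -5.
-7 ≠ -5, so there is no saddle point; optimal play is mixed.
Center is strictly dominated by Right, so the attacker never plays it.
On the remaining 2×2 (Left, Right vs Hold, Counter):
Let the attacker play Left with probability p. Expected payoff against Hold: (-5)p + (-7)(1−p) = 2p − 7; against Counter: (-9)p + (-2)(1−p) = −7p − 2.
Setting these equal: 2p − 7 = −7p − 2 ⇒ 9p = 5 ⇒ p = 5/9, and the value is (2)·(5/9) − 7 = -53/9.
For the defender: with q = P(Hold), equating Left's and Right's payoffs gives 4q − 9 = −5q − 2 ⇒ q = 7/9.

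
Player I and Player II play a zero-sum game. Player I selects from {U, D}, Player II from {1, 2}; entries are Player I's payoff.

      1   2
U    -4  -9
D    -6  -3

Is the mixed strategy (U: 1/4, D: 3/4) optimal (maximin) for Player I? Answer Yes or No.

Against 1 this mix gives (1/4)·(-4) + (3/4)·(-6) = -11/2.
Against 2 this mix gives (1/4)·(-9) + (3/4)·(-3) = -9/2.
Player II will play 1, holding Player I to -11/2. Shifting weight toward the row that does better against 1 would raise this floor (the equalizing mix achieves -21/4 against both 1 and 2), so the proposed strategy is not optimal.

No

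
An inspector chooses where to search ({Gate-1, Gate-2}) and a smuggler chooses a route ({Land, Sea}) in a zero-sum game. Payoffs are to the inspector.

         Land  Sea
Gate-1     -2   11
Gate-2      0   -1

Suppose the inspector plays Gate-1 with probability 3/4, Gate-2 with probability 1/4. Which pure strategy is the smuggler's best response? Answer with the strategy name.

Land

If the smuggler plays Land, the inspector's expected payoff is (3/4)·(-2) + (1/4)·0 = -3/2.
If the smuggler plays Sea, the inspector's expected payoff is (3/4)·11 + (1/4)·(-1) = 8.
The smuggler minimizes the inspector's payoff; the smallest is -3/2, so the best response is Land.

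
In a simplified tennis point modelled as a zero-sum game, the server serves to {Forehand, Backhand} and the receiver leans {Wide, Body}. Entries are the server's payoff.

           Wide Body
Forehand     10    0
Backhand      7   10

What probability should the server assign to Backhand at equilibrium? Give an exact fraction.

10/13

Row minima: Forehand → 0, Backhand → 7; maximin = 7.
Column maxima: Wide → 10, Body → 10; minimax = 10.
7 ≠ 10, so there is no saddle point; optimal play is mixed.
Let the server play Forehand with probability p. Expected payoff against Wide: 10p + 7(1−p) = 3p + 7; against Body: 0p + 10(1−p) = −10p + 10.
Setting these equal: 3p + 7 = −10p + 10 ⇒ 13p = 3 ⇒ p = 3/13, and the value is (3)·(3/13) + 7 = 100/13.
For the receiver: with q = P(Wide), equating Forehand's and Backhand's payoffs gives 10q = −3q + 10 ⇒ q = 10/13.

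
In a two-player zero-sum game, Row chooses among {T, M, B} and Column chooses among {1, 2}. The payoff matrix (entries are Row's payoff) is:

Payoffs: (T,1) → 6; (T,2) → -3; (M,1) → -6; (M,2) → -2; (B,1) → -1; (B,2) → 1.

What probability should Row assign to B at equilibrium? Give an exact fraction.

9/11

Row minima: T → -3, M → -6, B → -1; maximin = -1.
Column maxima: 1 → 6, 2 → 1; minimax = 1.
-1 ≠ 1, so there is no saddle point; optimal play is mixed.
M is strictly dominated by B, so Row never plays it.
On the remaining 2×2 (T, B vs 1, 2):
Let Row play T with probability p. Expected payoff against 1: 6p + (-1)(1−p) = 7p − 1; against 2: (-3)p + 1(1−p) = −4p + 1.
Setting these equal: 7p − 1 = −4p + 1 ⇒ 11p = 2 ⇒ p = 2/11, and the value is (7)·(2/11) − 1 = 3/11.
For Column: with q = P(1), equating T's and B's payoffs gives 9q − 3 = −2q + 1 ⇒ q = 4/11.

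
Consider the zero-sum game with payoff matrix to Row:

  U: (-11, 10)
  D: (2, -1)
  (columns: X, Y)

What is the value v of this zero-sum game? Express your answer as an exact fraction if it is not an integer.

Row minima: U → -11, D → -1; maximin = -1.
Column maxima: X → 2, Y → 10; minimax = 2.
-1 ≠ 2, so there is no saddle point; optimal play is mixed.
Let Row play U with probability p. Expected payoff against X: (-11)p + 2(1−p) = −13p + 2; against Y: 10p + (-1)(1−p) = 11p − 1.
Setting these equal: −13p + 2 = 11p − 1 ⇒ −24p = -3 ⇒ p = 1/8, and the value is (-13)·(1/8) + 2 = 3/8.
For Column: with q = P(X), equating U's and D's payoffs gives −21q + 10 = 3q − 1 ⇒ q = 11/24.

3/8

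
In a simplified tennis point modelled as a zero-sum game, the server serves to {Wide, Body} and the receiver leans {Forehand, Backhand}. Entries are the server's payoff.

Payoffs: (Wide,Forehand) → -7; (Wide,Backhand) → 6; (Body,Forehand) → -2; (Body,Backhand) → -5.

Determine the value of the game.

Row minima: Wide → -7, Body → -5; maximin = -5.
Column maxima: Forehand → -2, Backhand → 6; minimax = -2.
-5 ≠ -2, so there is no saddle point; optimal play is mixed.
Let the server play Wide with probability p. Expected payoff against Forehand: (-7)p + (-2)(1−p) = −5p − 2; against Backhand: 6p + (-5)(1−p) = 11p − 5.
Setting these equal: −5p − 2 = 11p − 5 ⇒ −16p = -3 ⇒ p = 3/16, and the value is (-5)·(3/16) − 2 = -47/16.
For the receiver: with q = P(Forehand), equating Wide's and Body's payoffs gives −13q + 6 = 3q − 5 ⇒ q = 11/16.

-47/16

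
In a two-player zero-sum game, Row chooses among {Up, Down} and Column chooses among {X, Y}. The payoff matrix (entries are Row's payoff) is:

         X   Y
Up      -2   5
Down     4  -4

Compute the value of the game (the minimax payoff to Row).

4/5

Row minima: Up → -2, Down → -4; maximin = -2.
Column maxima: X → 4, Y → 5; minimax = 4.
-2 ≠ 4, so there is no saddle point; optimal play is mixed.
Let Row play Up with probability p. Expected payoff against X: (-2)p + 4(1−p) = −6p + 4; against Y: 5p + (-4)(1−p) = 9p − 4.
Setting these equal: −6p + 4 = 9p − 4 ⇒ −15p = -8 ⇒ p = 8/15, and the value is (-6)·(8/15) + 4 = 4/5.
For Column: with q = P(X), equating Up's and Down's payoffs gives −7q + 5 = 8q − 4 ⇒ q = 3/5.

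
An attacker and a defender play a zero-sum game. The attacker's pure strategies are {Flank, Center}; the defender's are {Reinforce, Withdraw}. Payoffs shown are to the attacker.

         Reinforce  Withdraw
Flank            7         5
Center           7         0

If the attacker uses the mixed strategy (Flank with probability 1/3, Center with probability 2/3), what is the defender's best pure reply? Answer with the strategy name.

If the defender plays Reinforce, the attacker's expected payoff is (1/3)·7 + (2/3)·7 = 7.
If the defender plays Withdraw, the attacker's expected payoff is (1/3)·5 + (2/3)·0 = 5/3.
The defender minimizes the attacker's payoff; the smallest is 5/3, so the best response is Withdraw.

Withdraw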